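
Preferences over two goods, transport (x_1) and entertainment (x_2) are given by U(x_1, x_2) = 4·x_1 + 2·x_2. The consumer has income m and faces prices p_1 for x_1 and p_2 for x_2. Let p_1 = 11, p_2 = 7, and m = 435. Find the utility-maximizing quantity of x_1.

Linear utility — the consumer picks whichever good has higher MU/price: 4/11 = 0.3636 vs 2/7 = 0.2857.
x_1 gives more utility per dollar, so spend all income on x_1: x_1* = m/p_1, x_2* = 0.
Numerically: x_1* = 39.5455, x_2* = 0.

x_1* = 39.5455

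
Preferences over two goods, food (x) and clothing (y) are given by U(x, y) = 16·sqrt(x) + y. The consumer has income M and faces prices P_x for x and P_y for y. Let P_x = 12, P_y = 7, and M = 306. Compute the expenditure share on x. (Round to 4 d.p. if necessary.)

share on x = 0.854

Utility is quasi-linear in y; the FOC for x is 8/√x = P_x/P_y.
Thus x* = (8·P_y/P_x)² — independent of M — with the rest of income spent on y.
Plugging in: x* = (8·7/12)² = 21.7778, y* = 6.381.
Expenditure on x: 12·21.7778 = 261.3333; share = 0.854.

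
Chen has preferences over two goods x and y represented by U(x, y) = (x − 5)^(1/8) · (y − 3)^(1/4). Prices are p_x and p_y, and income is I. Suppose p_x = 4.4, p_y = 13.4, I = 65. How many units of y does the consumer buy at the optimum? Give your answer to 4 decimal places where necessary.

y* = 3.1393

Let x' = x−5, y' = y−3. MRS = (1/2)·y'/x' = p_x/p_y.
After buying the subsistence bundle (5, 3), a share 1/3 of the remaining income goes to x: x* = 5 + 1/3·(I − 5p_x − 3p_y)/p_x.
Discretionary income = 65 − 5·4.4 − 3·13.4 = 2.8; y* = 3 + 2/3·2.8/13.4 = 3.1393.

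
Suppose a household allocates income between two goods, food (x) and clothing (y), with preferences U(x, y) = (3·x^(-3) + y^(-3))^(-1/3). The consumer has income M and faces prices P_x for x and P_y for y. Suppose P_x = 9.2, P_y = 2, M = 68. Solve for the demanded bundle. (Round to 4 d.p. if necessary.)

From the CES first-order condition, 3·(y/x)^(4) = P_x/P_y.
Solve for the ratio: y/x = [(1/3)·P_x/P_y]^(0.25).
Substitute y = (y/x)·x into the budget: x* = M/(P_x + P_y·(y/x)).
Numerically y/x = 1.11278, so x* = 68/(9.2 + 2·1.11278) = 5.9516 and y* = 1.11278·5.9516 = 6.6228.

x* = 5.9516, y* = 6.6228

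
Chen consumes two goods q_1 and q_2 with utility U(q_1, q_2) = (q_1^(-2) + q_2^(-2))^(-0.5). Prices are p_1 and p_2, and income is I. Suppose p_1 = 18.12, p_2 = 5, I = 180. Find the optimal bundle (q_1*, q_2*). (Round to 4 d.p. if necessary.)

From the CES first-order condition, (q_2/q_1)^(3) = p_1/p_2.
Hence q_2/q_1 = (p_1/p_2)^(1/(3)), i.e. raised to the 1/3 power.
With the ratio pinned down, the budget gives q_1* = I/(p_1 + p_2·(q_2/q_1)) and q_2* = (q_2/q_1)·q_1*.
Numerically q_2/q_1 = 1.536017, so q_1* = 180/(18.12 + 5·1.536017) = 6.9767 and q_2* = 1.536017·6.9767 = 10.7164.

q_1* = 6.9767, q_2* = 10.7164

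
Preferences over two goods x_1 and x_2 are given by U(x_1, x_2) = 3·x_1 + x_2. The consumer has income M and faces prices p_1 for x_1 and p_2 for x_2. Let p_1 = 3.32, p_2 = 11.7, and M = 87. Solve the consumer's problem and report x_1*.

x_1* = 26.2048

Linear utility — the consumer picks whichever good has higher MU/price: 3/3.32 = 0.9036 vs 1/11.7 = 0.0855.
x_1 gives more utility per dollar, so spend all income on x_1: x_1* = M/p_1, x_2* = 0.
Numerically: x_1* = 26.2048, x_2* = 0.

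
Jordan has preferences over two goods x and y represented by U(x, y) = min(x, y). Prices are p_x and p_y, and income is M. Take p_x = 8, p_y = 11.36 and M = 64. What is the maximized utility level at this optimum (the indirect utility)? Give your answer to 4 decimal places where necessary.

V = 3.3058

Demand: x*(p_x,p_y,M) = M/(p_x + p_y), y* = M/(p_x + p_y).
Here 8 + 11.36 = 19.36, giving x* = 3.3058 and y* = 3.3058.
Utility at the optimum: U(3.3058, 3.3058) = 3.3058.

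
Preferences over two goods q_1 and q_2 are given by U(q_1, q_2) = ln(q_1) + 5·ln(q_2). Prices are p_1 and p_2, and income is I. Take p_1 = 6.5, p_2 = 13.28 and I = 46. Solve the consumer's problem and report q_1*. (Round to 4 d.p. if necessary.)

Tangency: MRS = (1/5)·q_2/q_1 = p_1/p_2.
Rearranging, p_2·q_2 = 5·p_1·q_1. Substituting into the budget gives p_1·q_1·(1 + 5) = I.
Demand: q_1*(p_1,p_2,I) = 1/6·I/p_1 and q_2* = 5/6·I/p_2.
At p_1=6.5, p_2=13.28, I=46: q_1* = 1/6·46/6.5 = 1.1795.

q_1* = 1.1795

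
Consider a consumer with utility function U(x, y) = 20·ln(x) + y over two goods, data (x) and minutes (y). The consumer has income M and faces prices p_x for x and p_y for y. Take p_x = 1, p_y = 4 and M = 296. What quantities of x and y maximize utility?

x* = 80, y* = 54

MU_x = 20/x, MU_y = 1. Tangency: 20/x = p_x/p_y.
So x*(p_x,p_y) = 20·p_y/p_x, independent of income; and y* = (M − 20·p_y)/p_y.
At the given prices: x* = 20·4/1 = 80, and y* = 54.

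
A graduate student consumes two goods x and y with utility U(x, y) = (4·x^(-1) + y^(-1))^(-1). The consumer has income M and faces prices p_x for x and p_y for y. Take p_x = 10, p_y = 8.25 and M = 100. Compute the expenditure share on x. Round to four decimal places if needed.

share on x = 0.6877

MU_x ∝ 4·x^(-2), MU_y ∝ y^(-2), so MRS = 4·(y/x)^(2) = p_x/p_y.
Hence y/x = ((1/4)·p_x/p_y)^(1/(2)), i.e. raised to the 0.5 power.
With the ratio pinned down, the budget gives x* = M/(p_x + p_y·(y/x)) and y* = (y/x)·x*.
Numerically y/x = 0.550482, so x* = 100/(10 + 8.25·0.550482) = 6.8769 and y* = 0.550482·6.8769 = 3.7856.
Expenditure on x: 10·6.8769 = 68.7688; share = 0.6877.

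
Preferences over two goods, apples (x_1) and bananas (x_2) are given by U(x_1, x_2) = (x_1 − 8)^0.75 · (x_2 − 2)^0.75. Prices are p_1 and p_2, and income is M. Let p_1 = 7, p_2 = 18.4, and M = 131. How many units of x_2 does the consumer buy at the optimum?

x_2* = 3.038

Substituting into the budget: x_1* = 8 + 0.5·(M − 8·p_1 − 2·p_2)/p_1, and x_2* = 2 + 0.5·(…)/p_2.
Discretionary income = 131 − 8·7 − 2·18.4 = 38.2; x_2* = 2 + 0.5·38.2/18.4 = 3.038.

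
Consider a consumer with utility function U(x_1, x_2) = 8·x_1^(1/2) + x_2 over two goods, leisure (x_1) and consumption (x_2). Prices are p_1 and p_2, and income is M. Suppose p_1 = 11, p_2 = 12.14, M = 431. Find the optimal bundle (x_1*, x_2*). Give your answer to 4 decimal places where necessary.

Utility is quasi-linear in x_2; the FOC for x_1 is 4/√x_1 = p_1/p_2.
Solve: √x_1 = 4·p_2/p_1, so x_1*(p_1,p_2) = (4·p_2/p_1)², and x_2* = (M − p_1·x_1*)/p_2.
Plugging in: x_1* = (4·12.14/11)² = 19.4882, x_2* = 17.8443.

x_1* = 19.4882, x_2* = 17.8443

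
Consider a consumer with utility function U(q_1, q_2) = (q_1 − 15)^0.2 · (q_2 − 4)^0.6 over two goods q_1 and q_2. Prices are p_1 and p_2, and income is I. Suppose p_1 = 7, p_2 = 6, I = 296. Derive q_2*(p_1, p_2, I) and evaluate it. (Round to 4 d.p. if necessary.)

Substituting into the budget: q_1* = 15 + 0.25·(I − 15·p_1 − 4·p_2)/p_1, and q_2* = 4 + 0.75·(…)/p_2.
Discretionary income = 296 − 15·7 − 4·6 = 167; q_2* = 4 + 0.75·167/6 = 24.875.

q_2* = 24.875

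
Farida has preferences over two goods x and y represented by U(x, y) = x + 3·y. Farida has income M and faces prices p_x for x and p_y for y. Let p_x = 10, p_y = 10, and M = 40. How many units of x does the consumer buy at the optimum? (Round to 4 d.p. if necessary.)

Numerically: x* = 0, y* = 4.

x* = 0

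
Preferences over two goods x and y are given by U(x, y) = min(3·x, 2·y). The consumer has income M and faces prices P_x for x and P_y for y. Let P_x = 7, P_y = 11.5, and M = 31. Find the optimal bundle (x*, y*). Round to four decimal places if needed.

x* = 1.2784, y* = 1.9175

Leontief preferences: the optimum is at the kink where x/2 = y/3, i.e. y = (3/2)·x.
Budget: P_x·x + P_y·(3/2)·x = M, so (2·P_x + 3·P_y)·x = 2·M.
Demand: x*(P_x,P_y,M) = 2·M/(2·P_x + 3·P_y), y* = 3·M/(2·P_x + 3·P_y).
Here 2·7 + 3·11.5 = 48.5, giving x* = 1.2784 and y* = 1.9175.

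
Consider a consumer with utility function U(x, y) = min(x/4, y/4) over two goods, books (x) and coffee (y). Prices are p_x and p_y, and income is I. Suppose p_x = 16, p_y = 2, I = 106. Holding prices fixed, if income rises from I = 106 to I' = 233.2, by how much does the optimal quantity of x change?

With perfect complements, no substitution: consume in ratio x:y = 4:4.
Budget: p_x·x + p_y·x = I, so (4·p_x + 4·p_y)·x = 4·I.
Demand: x*(p_x,p_y,I) = 4·I/(4·p_x + 4·p_y), y* = 4·I/(4·p_x + 4·p_y).
Here 4·16 + 4·2 = 72, giving x* = 5.8889.
At I' = 233.2: x* = 12.9556. Change: 12.9556 − 5.8889 = 7.0667.

Δx* = 7.0667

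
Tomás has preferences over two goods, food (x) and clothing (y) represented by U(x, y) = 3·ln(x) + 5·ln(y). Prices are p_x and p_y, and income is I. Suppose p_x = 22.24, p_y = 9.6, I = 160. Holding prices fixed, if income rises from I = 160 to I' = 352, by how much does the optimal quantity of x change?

Demand: x*(p_x,p_y,I) = 0.375·I/p_x and y* = 0.625·I/p_y.
At p_x=22.24, p_y=9.6, I=160: x* = 0.375·160/22.24 = 2.6978.
At I' = 352: x* = 5.9353. Change: 5.9353 − 2.6978 = 3.2374.

Δx* = 3.2374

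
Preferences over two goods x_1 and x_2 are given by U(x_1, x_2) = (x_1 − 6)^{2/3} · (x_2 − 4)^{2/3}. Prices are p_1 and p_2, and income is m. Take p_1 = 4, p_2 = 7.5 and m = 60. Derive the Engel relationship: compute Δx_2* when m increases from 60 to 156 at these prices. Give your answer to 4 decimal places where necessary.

Δx_2* = 6.4

MRS = (x_2−4)/(x_1−6). Tangency with p_1/p_2 gives x_2−4 = (p_1/p_2)·(x_1−6).
Substituting into the budget: x_1* = 6 + 0.5·(m − 6·p_1 − 4·p_2)/p_1, and x_2* = 4 + 0.5·(…)/p_2.
Discretionary income = 60 − 6·4 − 4·7.5 = 6; x_2* = 4 + 0.5·6/7.5 = 4.4.
At m' = 156: x_2* = 10.8. Change: 10.8 − 4.4 = 6.4.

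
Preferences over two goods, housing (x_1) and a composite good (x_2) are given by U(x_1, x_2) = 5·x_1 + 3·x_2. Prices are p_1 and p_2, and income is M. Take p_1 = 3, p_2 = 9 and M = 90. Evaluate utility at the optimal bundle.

Perfect substitutes: compare marginal utility per dollar. 5/p_1 vs 3/p_2 → 1.6667 vs 0.3333.
x_1 gives more utility per dollar, so spend all income on x_1: x_1* = M/p_1, x_2* = 0.
Numerically: x_1* = 30, x_2* = 0.
Utility at the optimum: U(30, 0) = 150.

V = 150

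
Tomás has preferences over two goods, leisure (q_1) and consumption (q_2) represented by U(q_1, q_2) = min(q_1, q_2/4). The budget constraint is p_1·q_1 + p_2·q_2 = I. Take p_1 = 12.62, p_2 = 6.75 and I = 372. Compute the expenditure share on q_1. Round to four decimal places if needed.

share on q_1 = 0.3185

With perfect complements, no substitution: consume in ratio q_1:q_2 = 1:4.
Budget: p_1·q_1 + p_2·4·q_1 = I, so (p_1 + 4·p_2)·q_1 = I.
Demand: q_1*(p_1,p_2,I) = I/(p_1 + 4·p_2), q_2* = 4·I/(p_1 + 4·p_2).
Here 12.62 + 4·6.75 = 39.62, giving q_1* = 9.3892 and q_2* = 37.5568.
Expenditure on q_1: 12.62·9.3892 = 118.4917; share = 0.3185.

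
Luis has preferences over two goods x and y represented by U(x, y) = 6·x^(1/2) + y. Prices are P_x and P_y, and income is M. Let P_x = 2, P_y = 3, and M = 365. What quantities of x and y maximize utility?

x* = 20.25, y* = 108.1667

Utility is quasi-linear in y; the FOC for x is 3/√x = P_x/P_y.
Thus x* = (3·P_y/P_x)² — independent of M — with the rest of income spent on y.
Plugging in: x* = (3·3/2)² = 20.25, y* = 108.1667.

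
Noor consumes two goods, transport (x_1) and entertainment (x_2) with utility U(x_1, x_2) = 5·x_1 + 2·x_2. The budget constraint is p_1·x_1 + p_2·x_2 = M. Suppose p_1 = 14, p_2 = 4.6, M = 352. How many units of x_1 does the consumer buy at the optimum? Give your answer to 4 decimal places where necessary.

Perfect substitutes: compare marginal utility per dollar. 5/p_1 vs 2/p_2 → 0.3571 vs 0.4348.
x_2 gives more utility per dollar, so spend all income on x_2: x_2* = M/p_2, x_1* = 0.
Numerically: x_1* = 0, x_2* = 76.5217.

x_1* = 0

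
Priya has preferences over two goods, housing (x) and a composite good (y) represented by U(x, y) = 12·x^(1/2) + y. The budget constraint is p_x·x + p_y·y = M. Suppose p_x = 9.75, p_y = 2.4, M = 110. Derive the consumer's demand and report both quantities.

x* = 2.1813, y* = 36.9718

Utility is quasi-linear in y; the FOC for x is 6/√x = p_x/p_y.
Thus x* = (6·p_y/p_x)² — independent of M — with the rest of income spent on y.
Plugging in: x* = (6·2.4/9.75)² = 2.1813, y* = 36.9718.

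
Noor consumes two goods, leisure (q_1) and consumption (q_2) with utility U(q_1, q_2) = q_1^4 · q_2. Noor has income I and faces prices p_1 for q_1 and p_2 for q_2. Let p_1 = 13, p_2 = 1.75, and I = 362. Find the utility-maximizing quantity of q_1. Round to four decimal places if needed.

q_1* = 22.2769

Demand: q_1*(p_1,p_2,I) = 0.8·I/p_1 and q_2* = 0.2·I/p_2.
At p_1=13, p_2=1.75, I=362: q_1* = 0.8·362/13 = 22.2769.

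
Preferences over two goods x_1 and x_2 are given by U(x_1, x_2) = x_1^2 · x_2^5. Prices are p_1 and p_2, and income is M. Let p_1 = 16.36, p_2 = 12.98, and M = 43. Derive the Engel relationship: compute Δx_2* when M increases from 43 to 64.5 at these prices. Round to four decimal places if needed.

Δx_2* = 1.1831

Tangency: MRS = (2/5)·x_2/x_1 = p_1/p_2.
Rearranging, p_2·x_2 = (5/2)·p_1·x_1. Substituting into the budget gives p_1·x_1·(1 + (5/2)) = M.
Demand: x_1*(p_1,p_2,M) = 2/7·M/p_1 and x_2* = 5/7·M/p_2.
At p_1=16.36, p_2=12.98, M=43: x_2* = 5/7·43/12.98 = 2.3663.
At M' = 64.5: x_2* = 3.5494. Change: 3.5494 − 2.3663 = 1.1831.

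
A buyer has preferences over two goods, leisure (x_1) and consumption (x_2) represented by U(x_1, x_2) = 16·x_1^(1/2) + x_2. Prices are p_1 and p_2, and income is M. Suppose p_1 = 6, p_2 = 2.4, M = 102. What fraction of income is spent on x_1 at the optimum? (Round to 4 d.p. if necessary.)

share on x_1 = 0.6024

Utility is quasi-linear in x_2; the FOC for x_1 is 8/√x_1 = p_1/p_2.
Solve: √x_1 = 8·p_2/p_1, so x_1*(p_1,p_2) = (8·p_2/p_1)², and x_2* = (M − p_1·x_1*)/p_2.
Plugging in: x_1* = (8·2.4/6)² = 10.24, x_2* = 16.9.
Expenditure on x_1: 6·10.24 = 61.44; share = 0.6024.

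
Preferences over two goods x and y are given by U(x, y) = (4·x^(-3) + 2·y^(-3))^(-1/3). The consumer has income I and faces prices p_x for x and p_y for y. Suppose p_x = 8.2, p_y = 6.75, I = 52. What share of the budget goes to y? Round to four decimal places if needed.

share on y = 0.4209

From the CES first-order condition, 2·(y/x)^(4) = p_x/p_y.
Solve for the ratio: y/x = [(1/2)·p_x/p_y]^(0.25).
With the ratio pinned down, the budget gives x* = I/(p_x + p_y·(y/x)) and y* = (y/x)·x*.
Numerically y/x = 0.882816, so x* = 52/(8.2 + 6.75·0.882816) = 3.6726 and y* = 0.882816·3.6726 = 3.2422.
Expenditure on y: 6.75·3.2422 = 21.8849; share = 0.4209.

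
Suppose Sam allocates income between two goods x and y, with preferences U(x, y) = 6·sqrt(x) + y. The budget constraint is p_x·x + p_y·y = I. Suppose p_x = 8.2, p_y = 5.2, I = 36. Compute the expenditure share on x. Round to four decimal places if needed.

Plugging in: x* = (3·5.2/8.2)² = 3.6193, y* = 1.2158.
Expenditure on x: 8.2·3.6193 = 29.678; share = 0.8244.

share on x = 0.8244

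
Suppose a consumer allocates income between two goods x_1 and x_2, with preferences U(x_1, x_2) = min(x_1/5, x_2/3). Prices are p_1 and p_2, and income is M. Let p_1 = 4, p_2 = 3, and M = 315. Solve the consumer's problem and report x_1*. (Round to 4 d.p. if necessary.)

x_1* = 54.3103

With perfect complements, no substitution: consume in ratio x_1:x_2 = 5:3.
Budget: p_1·x_1 + p_2·(3/5)·x_1 = M, so (5·p_1 + 3·p_2)·x_1 = 5·M.
Demand: x_1*(p_1,p_2,M) = 5·M/(5·p_1 + 3·p_2), x_2* = 3·M/(5·p_1 + 3·p_2).
Here 5·4 + 3·3 = 29, giving x_1* = 54.3103.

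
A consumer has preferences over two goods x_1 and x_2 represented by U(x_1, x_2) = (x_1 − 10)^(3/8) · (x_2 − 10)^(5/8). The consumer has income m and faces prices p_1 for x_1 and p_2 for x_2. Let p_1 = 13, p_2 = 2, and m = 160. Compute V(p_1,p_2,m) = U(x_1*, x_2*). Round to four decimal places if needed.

MRS = (3/5)·(x_2−10)/(x_1−10). Tangency with p_1/p_2 gives x_2−10 = (5/3)·(p_1/p_2)·(x_1−10).
After buying the subsistence bundle (10, 10), a share 0.375 of the remaining income goes to x_1: x_1* = 10 + 0.375·(m − 10p_1 − 10p_2)/p_1.
Discretionary income = 160 − 10·13 − 10·2 = 10; x_1* = 10 + 0.375·10/13 = 10.2885; x_2* = 10 + 0.625·10/2 = 13.125.
Utility at the optimum: U(10.2885, 13.125) = 1.2788.

V = 1.2788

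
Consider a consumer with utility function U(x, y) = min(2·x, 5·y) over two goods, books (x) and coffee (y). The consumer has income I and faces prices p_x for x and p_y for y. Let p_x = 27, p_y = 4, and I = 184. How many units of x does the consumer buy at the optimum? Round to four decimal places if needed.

x* = 6.4336

Demand: x*(p_x,p_y,I) = 5·I/(5·p_x + 2·p_y), y* = 2·I/(5·p_x + 2·p_y).
Here 5·27 + 2·4 = 143, giving x* = 6.4336.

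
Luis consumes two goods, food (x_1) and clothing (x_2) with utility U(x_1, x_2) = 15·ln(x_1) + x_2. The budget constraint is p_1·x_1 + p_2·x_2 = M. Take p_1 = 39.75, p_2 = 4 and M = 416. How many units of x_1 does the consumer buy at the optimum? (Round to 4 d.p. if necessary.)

MU_x_1 = 15/x_1, MU_x_2 = 1. Tangency: 15/x_1 = p_1/p_2.
So x_1*(p_1,p_2) = 15·p_2/p_1, independent of income; and x_2* = (M − 15·p_2)/p_2.
At the given prices: x_1* = 15·4/39.75 = 1.5094.

x_1* = 1.5094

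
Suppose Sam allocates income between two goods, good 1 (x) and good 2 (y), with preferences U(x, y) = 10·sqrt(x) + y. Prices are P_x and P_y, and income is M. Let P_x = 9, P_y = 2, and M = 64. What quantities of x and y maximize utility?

Set MRS = P_x/P_y: 5·x^(−1/2) = P_x/P_y.
Thus x* = (5·P_y/P_x)² — independent of M — with the rest of income spent on y.
Plugging in: x* = (5·2/9)² = 1.2346, y* = 26.4444.

x* = 1.2346, y* = 26.4444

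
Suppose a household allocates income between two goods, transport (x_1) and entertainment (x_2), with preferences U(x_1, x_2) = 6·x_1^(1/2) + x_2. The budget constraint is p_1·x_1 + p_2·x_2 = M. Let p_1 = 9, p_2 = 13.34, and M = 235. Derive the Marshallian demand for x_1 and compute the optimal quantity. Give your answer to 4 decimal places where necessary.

x_1* = 19.7728

Set MRS = p_1/p_2: 3·x_1^(−1/2) = p_1/p_2.
Thus x_1* = (3·p_2/p_1)² — independent of M — with the rest of income spent on x_2.
Plugging in: x_1* = (3·13.34/9)² = 19.7728.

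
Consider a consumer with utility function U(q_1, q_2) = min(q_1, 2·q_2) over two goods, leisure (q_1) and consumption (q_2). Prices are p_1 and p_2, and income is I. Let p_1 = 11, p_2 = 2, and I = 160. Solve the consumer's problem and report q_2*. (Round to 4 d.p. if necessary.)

Leontief preferences: the optimum is at the kink where q_1/2 = q_2/1, i.e. q_2 = (1/2)·q_1.
Budget: p_1·q_1 + p_2·(1/2)·q_1 = I, so (2·p_1 + p_2)·q_1 = 2·I.
Demand: q_1*(p_1,p_2,I) = 2·I/(2·p_1 + p_2), q_2* = I/(2·p_1 + p_2).
Here 2·11 + 2 = 24, giving q_2* = 6.6667.

q_2* = 6.6667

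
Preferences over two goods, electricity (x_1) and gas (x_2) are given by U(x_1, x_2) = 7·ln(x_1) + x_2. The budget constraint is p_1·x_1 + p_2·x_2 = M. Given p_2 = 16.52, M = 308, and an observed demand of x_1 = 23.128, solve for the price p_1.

p_1 = 5

MU_x_1 = 7/x_1, MU_x_2 = 1. Tangency: 7/x_1 = p_1/p_2.
So x_1*(p_1,p_2) = 7·p_2/p_1, independent of income; and x_2* = (M − 7·p_2)/p_2.
Set x_1* = 23.128 in the demand function and solve for p_1: p_1 = 5.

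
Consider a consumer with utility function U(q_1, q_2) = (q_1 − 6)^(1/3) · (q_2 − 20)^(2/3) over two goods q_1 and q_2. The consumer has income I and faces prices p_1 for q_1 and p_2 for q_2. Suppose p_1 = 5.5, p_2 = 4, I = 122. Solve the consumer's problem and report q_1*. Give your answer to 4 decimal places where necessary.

Let q_1' = q_1−6, q_2' = q_2−20. MRS = (1/2)·q_2'/q_1' = p_1/p_2.
Substituting into the budget: q_1* = 6 + 1/3·(I − 6·p_1 − 20·p_2)/p_1, and q_2* = 20 + 2/3·(…)/p_2.
Discretionary income = 122 − 6·5.5 − 20·4 = 9; q_1* = 6 + 1/3·9/5.5 = 6.5455.

q_1* = 6.5455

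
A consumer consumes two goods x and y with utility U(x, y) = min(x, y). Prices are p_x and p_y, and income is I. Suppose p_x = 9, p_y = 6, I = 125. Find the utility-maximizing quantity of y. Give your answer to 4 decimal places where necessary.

Leontief preferences: the optimum is at the kink where x/1 = y/1, i.e. y = x.
Budget: p_x·x + p_y·x = I, so (p_x + p_y)·x = I.
Demand: x*(p_x,p_y,I) = I/(p_x + p_y), y* = I/(p_x + p_y).
Here 9 + 6 = 15, giving y* = 8.3333.

y* = 8.3333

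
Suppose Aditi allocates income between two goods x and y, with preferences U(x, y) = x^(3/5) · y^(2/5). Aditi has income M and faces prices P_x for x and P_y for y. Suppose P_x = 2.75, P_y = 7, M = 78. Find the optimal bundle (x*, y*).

MU_x/MU_y = (0.6·y)/(0.4·x); tangency sets this equal to P_x/P_y.
So 0.6·P_y·y = 0.4·P_x·x; combined with the budget, a share 0.6 of income goes to x.
Demand: x*(P_x,P_y,M) = 0.6·M/P_x and y* = 0.4·M/P_y.
At P_x=2.75, P_y=7, M=78: x* = 0.6·78/2.75 = 17.0182, y* = 4.4571.

x* = 17.0182, y* = 4.4571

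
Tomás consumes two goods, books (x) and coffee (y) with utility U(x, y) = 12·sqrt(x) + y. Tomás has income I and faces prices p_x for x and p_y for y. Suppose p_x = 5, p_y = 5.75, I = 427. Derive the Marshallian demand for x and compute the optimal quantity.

x* = 47.61

Solve: √x = 6·p_y/p_x, so x*(p_x,p_y) = (6·p_y/p_x)², and y* = (I − p_x·x*)/p_y.
Plugging in: x* = (6·5.75/5)² = 47.61.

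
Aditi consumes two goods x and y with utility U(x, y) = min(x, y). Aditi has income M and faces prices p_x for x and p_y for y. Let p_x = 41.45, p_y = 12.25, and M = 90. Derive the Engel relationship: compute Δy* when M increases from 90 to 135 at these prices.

Δy* = 0.838

With perfect complements, no substitution: consume in ratio x:y = 1:1.
Budget: p_x·x + p_y·x = M, so (p_x + p_y)·x = M.
Demand: x*(p_x,p_y,M) = M/(p_x + p_y), y* = M/(p_x + p_y).
Here 41.45 + 12.25 = 53.7, giving y* = 1.676.
At M' = 135: y* = 2.514. Change: 2.514 − 1.676 = 0.838.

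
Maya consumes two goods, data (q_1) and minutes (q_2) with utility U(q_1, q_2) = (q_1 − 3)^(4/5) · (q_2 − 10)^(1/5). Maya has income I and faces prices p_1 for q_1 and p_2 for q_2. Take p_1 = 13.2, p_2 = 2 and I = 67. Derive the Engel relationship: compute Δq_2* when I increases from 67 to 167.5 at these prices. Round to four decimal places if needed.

Δq_2* = 10.05

MRS = 4·(q_2−10)/(q_1−3). Tangency with p_1/p_2 gives q_2−10 = (1/4)·(p_1/p_2)·(q_1−3).
Substituting into the budget: q_1* = 3 + 0.8·(I − 3·p_1 − 10·p_2)/p_1, and q_2* = 10 + 0.2·(…)/p_2.
Discretionary income = 67 − 3·13.2 − 10·2 = 7.4; q_2* = 10 + 0.2·7.4/2 = 10.74.
At I' = 167.5: q_2* = 20.79. Change: 20.79 − 10.74 = 10.05.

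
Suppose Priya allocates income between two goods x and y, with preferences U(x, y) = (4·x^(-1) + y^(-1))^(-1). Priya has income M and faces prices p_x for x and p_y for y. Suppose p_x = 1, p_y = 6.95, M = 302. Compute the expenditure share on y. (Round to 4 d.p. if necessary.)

MU_x ∝ 4·x^(-2), MU_y ∝ y^(-2), so MRS = 4·(y/x)^(2) = p_x/p_y.
Solve for the ratio: y/x = [(1/4)·p_x/p_y]^(0.5).
With the ratio pinned down, the budget gives x* = M/(p_x + p_y·(y/x)) and y* = (y/x)·x*.
Numerically y/x = 0.189661, so x* = 302/(1 + 6.95·0.189661) = 130.2767 and y* = 0.189661·130.2767 = 24.7084.
Expenditure on y: 6.95·24.7084 = 171.7233; share = 0.5686.

share on y = 0.5686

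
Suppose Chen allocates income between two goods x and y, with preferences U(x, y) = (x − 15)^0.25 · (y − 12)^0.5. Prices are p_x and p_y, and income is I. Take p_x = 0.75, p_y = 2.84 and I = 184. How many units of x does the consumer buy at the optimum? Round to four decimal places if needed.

x* = 76.6311

MRS = (1/2)·(y−12)/(x−15). Tangency with p_x/p_y gives y−12 = 2·(p_x/p_y)·(x−15).
After buying the subsistence bundle (15, 12), a share 1/3 of the remaining income goes to x: x* = 15 + 1/3·(I − 15p_x − 12p_y)/p_x.
Discretionary income = 184 − 15·0.75 − 12·2.84 = 138.67; x* = 15 + 1/3·138.67/0.75 = 76.6311.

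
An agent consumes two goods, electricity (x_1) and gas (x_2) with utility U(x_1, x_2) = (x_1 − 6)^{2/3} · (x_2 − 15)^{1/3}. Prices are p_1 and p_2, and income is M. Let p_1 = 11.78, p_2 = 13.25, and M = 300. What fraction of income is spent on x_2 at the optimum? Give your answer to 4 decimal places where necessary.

share on x_2 = 0.6965

Discretionary income = 300 − 6·11.78 − 15·13.25 = 30.57; x_1* = 6 + 2/3·30.57/11.78 = 7.7301; x_2* = 15 + 1/3·30.57/13.25 = 15.7691.
Expenditure on x_2: 13.25·15.7691 = 208.94; share = 0.6965.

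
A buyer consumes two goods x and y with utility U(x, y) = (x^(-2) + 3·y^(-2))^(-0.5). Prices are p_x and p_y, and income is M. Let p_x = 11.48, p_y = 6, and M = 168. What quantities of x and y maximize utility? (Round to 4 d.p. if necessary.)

x* = 7.5598, y* = 13.5356

From the CES first-order condition, (1/3)·(y/x)^(3) = p_x/p_y.
Solve for the ratio: y/x = [3·p_x/p_y]^(1/3).
Substitute y = (y/x)·x into the budget: x* = M/(p_x + p_y·(y/x)).
Numerically y/x = 1.790485, so x* = 168/(11.48 + 6·1.790485) = 7.5598 and y* = 1.790485·7.5598 = 13.5356.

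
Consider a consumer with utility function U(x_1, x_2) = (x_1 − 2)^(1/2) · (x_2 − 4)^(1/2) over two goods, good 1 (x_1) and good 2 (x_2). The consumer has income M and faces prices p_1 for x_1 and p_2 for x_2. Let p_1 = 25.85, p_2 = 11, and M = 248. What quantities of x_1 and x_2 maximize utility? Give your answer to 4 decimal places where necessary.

This is Cobb-Douglas in (x_1−2, x_2−4): tangency gives 0.5·p_2·(x_2−4) = 0.5·p_1·(x_1−2).
Substituting into the budget: x_1* = 2 + 0.5·(M − 2·p_1 − 4·p_2)/p_1, and x_2* = 4 + 0.5·(…)/p_2.
Discretionary income = 248 − 2·25.85 − 4·11 = 152.3; x_1* = 2 + 0.5·152.3/25.85 = 4.9458; x_2* = 4 + 0.5·152.3/11 = 10.9227.

x_1* = 4.9458, x_2* = 10.9227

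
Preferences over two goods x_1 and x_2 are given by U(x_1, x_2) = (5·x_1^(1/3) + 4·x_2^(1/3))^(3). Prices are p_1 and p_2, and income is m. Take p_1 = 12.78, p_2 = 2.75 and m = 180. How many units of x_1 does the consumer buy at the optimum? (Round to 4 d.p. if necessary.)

MRS = MU_x_1/MU_x_2 = (5/4)·(x_2/x_1)^(2/3). Set equal to p_1/p_2.
Hence x_2/x_1 = ((4/5)·p_1/p_2)^(1/(2/3)), i.e. raised to the 1.5 power.
With the ratio pinned down, the budget gives x_1* = m/(p_1 + p_2·(x_2/x_1)) and x_2* = (x_2/x_1)·x_1*.
Numerically x_2/x_1 = 7.168565, so x_1* = 180/(12.78 + 2.75·7.168565) = 5.5396.

x_1* = 5.5396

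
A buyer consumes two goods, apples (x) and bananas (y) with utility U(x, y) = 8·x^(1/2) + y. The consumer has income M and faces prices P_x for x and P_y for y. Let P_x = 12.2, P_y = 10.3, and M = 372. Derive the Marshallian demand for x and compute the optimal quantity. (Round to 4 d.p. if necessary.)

x* = 11.4045

Set MRS = P_x/P_y: 4·x^(−1/2) = P_x/P_y.
Solve: √x = 4·P_y/P_x, so x*(P_x,P_y) = (4·P_y/P_x)², and y* = (M − P_x·x*)/P_y.
Plugging in: x* = (4·10.3/12.2)² = 11.4045.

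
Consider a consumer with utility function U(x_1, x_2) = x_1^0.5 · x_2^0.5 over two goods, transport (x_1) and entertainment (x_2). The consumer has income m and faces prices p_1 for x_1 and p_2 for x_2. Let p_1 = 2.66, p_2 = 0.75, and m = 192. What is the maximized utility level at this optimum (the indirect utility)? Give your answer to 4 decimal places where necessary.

Tangency: MRS = x_2/x_1 = p_1/p_2.
So 0.5·p_2·x_2 = 0.5·p_1·x_1; combined with the budget, a share 0.5 of income goes to x_1.
Demand: x_1*(p_1,p_2,m) = 0.5·m/p_1 and x_2* = 0.5·m/p_2.
At p_1=2.66, p_2=0.75, m=192: x_1* = 0.5·192/2.66 = 36.0902, x_2* = 128.
Utility at the optimum: U(36.0902, 128) = 67.9673.

V = 67.9673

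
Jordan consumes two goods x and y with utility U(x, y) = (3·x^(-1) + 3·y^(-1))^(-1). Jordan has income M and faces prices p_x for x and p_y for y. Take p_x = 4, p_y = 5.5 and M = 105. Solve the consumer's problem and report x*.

x* = 12.0823

From the CES first-order condition, (y/x)^(2) = p_x/p_y.
Hence y/x = (p_x/p_y)^(1/(2)), i.e. raised to the 0.5 power.
Substitute y = (y/x)·x into the budget: x* = M/(p_x + p_y·(y/x)).
Numerically y/x = 0.852803, so x* = 105/(4 + 5.5·0.852803) = 12.0823.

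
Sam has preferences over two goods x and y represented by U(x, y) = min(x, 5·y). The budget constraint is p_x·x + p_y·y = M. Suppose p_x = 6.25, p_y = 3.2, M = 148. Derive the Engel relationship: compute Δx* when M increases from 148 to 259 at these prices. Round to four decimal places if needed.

Δx* = 16.1103

Leontief preferences: the optimum is at the kink where x/5 = y/1, i.e. y = (1/5)·x.
Budget: p_x·x + p_y·(1/5)·x = M, so (5·p_x + p_y)·x = 5·M.
Demand: x*(p_x,p_y,M) = 5·M/(5·p_x + p_y), y* = M/(5·p_x + p_y).
Here 5·6.25 + 3.2 = 34.45, giving x* = 21.4804.
At M' = 259: x* = 37.5907. Change: 37.5907 − 21.4804 = 16.1103.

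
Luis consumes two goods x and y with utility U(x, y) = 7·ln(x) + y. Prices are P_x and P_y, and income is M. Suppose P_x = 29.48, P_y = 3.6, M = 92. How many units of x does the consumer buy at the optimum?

x* = 0.8548

MU_x = 7/x, MU_y = 1. Tangency: 7/x = P_x/P_y.
So x*(P_x,P_y) = 7·P_y/P_x, independent of income; and y* = (M − 7·P_y)/P_y.
At the given prices: x* = 7·3.6/29.48 = 0.8548.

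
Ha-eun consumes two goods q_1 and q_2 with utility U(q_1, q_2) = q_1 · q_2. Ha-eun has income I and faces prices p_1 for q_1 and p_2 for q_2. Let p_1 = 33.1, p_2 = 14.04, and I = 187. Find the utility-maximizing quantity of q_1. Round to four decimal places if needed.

The MRS is q_2/q_1. Set MRS = p_1/p_2.
So p_2·q_2 = p_1·q_1; combined with the budget, a share 0.5 of income goes to q_1.
Demand: q_1*(p_1,p_2,I) = 0.5·I/p_1 and q_2* = 0.5·I/p_2.
At p_1=33.1, p_2=14.04, I=187: q_1* = 0.5·187/33.1 = 2.8248.

q_1* = 2.8248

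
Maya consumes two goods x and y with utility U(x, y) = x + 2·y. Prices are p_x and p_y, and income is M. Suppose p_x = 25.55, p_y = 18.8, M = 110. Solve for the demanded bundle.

x* = 0, y* = 5.8511

Linear utility — the consumer picks whichever good has higher MU/price: 1/25.55 = 0.0391 vs 2/18.8 = 0.1064.
y gives more utility per dollar, so spend all income on y: y* = M/p_y, x* = 0.
Numerically: x* = 0, y* = 5.8511.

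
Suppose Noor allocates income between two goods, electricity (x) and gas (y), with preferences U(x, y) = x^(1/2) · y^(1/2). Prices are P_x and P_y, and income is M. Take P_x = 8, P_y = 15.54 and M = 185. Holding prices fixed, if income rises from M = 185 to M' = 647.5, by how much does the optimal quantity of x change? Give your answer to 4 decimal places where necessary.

Δx* = 28.9062

Tangency: MRS = y/x = P_x/P_y.
So 0.5·P_y·y = 0.5·P_x·x; combined with the budget, a share 0.5 of income goes to x.
Demand: x*(P_x,P_y,M) = 0.5·M/P_x and y* = 0.5·M/P_y.
At P_x=8, P_y=15.54, M=185: x* = 0.5·185/8 = 11.5625.
At M' = 647.5: x* = 40.4688. Change: 40.4688 − 11.5625 = 28.9062.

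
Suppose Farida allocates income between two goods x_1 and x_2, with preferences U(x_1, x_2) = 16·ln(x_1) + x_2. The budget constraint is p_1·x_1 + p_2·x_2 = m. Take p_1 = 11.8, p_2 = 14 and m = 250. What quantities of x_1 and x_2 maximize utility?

x_1* = 18.9831, x_2* = 1.8571

Set MRS = p_1/p_2: (16/x_1)/1 = p_1/p_2.
So x_1*(p_1,p_2) = 16·p_2/p_1, independent of income; and x_2* = (m − 16·p_2)/p_2.
At the given prices: x_1* = 16·14/11.8 = 18.9831, and x_2* = 1.8571.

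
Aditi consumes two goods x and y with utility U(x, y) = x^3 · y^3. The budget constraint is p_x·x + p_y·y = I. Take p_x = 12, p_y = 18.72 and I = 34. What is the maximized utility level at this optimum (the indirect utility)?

At p_x=12, p_y=18.72, I=34: x* = 0.5·34/12 = 1.4167, y* = 0.9081.
Utility at the optimum: U(1.4167, 0.9081) = 2.1293.

V = 2.1293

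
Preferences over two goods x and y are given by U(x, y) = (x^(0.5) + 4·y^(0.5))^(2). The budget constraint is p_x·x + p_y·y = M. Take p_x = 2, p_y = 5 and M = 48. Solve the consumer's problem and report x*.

x* = 3.2432

Substitute y = (y/x)·x into the budget: x* = M/(p_x + p_y·(y/x)).
Numerically y/x = 2.56, so x* = 48/(2 + 5·2.56) = 3.2432.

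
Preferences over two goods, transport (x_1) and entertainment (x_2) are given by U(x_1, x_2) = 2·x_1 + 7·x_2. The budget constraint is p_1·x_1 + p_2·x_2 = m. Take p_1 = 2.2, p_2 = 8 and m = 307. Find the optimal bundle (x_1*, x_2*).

Perfect substitutes: compare marginal utility per dollar. 2/p_1 vs 7/p_2 → 0.9091 vs 0.875.
x_1 gives more utility per dollar, so spend all income on x_1: x_1* = m/p_1, x_2* = 0.
Numerically: x_1* = 139.5455, x_2* = 0.

x_1* = 139.5455, x_2* = 0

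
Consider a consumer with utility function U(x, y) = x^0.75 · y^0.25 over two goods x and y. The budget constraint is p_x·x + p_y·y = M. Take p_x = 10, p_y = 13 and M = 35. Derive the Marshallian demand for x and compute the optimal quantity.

x* = 2.625

Tangency: MRS = 3·y/x = p_x/p_y.
Rearranging, p_y·y = (1/3)·p_x·x. Substituting into the budget gives p_x·x·(1 + (1/3)) = M.
Demand: x*(p_x,p_y,M) = 0.75·M/p_x and y* = 0.25·M/p_y.
At p_x=10, p_y=13, M=35: x* = 0.75·35/10 = 2.625.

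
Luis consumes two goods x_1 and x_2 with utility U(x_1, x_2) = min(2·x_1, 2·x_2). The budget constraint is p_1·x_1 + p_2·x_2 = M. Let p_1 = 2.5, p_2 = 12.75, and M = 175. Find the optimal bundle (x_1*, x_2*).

x_1* = 11.4754, x_2* = 11.4754

With perfect complements, no substitution: consume in ratio x_1:x_2 = 2:2.
Budget: p_1·x_1 + p_2·x_1 = M, so (2·p_1 + 2·p_2)·x_1 = 2·M.
Demand: x_1*(p_1,p_2,M) = 2·M/(2·p_1 + 2·p_2), x_2* = 2·M/(2·p_1 + 2·p_2).
Here 2·2.5 + 2·12.75 = 30.5, giving x_1* = 11.4754 and x_2* = 11.4754.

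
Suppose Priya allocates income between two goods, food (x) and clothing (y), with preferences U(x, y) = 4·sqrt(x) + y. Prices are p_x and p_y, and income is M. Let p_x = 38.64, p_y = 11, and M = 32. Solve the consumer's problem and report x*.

x* = 0.3242

Solve: √x = 2·p_y/p_x, so x*(p_x,p_y) = (2·p_y/p_x)², and y* = (M − p_x·x*)/p_y.
Plugging in: x* = (2·11/38.64)² = 0.3242.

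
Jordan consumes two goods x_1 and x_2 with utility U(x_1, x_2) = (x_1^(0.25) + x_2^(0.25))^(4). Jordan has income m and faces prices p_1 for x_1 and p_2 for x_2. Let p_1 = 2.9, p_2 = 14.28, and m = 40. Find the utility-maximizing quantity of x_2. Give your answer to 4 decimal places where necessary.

From the CES first-order condition, (x_2/x_1)^(0.75) = p_1/p_2.
Solve for the ratio: x_2/x_1 = [p_1/p_2]^(4/3).
With the ratio pinned down, the budget gives x_1* = m/(p_1 + p_2·(x_2/x_1)) and x_2* = (x_2/x_1)·x_1*.
Numerically x_2/x_1 = 0.119369, so x_1* = 40/(2.9 + 14.28·0.119369) = 8.687 and x_2* = 0.119369·8.687 = 1.037.

x_2* = 1.037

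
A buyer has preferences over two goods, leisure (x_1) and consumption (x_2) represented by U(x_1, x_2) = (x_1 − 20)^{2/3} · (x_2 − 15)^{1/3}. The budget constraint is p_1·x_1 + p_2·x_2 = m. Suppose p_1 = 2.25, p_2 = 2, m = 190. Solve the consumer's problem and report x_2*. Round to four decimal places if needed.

x_2* = 34.1667

Discretionary income = 190 − 20·2.25 − 15·2 = 115; x_2* = 15 + 1/3·115/2 = 34.1667.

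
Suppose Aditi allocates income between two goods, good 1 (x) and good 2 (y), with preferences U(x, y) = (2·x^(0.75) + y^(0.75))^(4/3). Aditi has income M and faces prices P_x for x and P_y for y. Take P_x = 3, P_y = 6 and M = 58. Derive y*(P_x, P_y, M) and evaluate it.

Numerically y/x = 0.003906, so x* = 58/(3 + 6·0.003906) = 19.1835 and y* = 0.003906·19.1835 = 0.0749.

y* = 0.0749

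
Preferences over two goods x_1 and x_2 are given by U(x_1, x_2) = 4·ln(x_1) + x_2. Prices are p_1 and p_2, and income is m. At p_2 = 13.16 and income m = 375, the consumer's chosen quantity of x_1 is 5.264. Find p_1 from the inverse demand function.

p_1 = 10

MU_x_1 = 4/x_1, MU_x_2 = 1. Tangency: 4/x_1 = p_1/p_2.
So x_1*(p_1,p_2) = 4·p_2/p_1, independent of income; and x_2* = (m − 4·p_2)/p_2.
Set x_1* = 5.264 in the demand function and solve for p_1: p_1 = 10.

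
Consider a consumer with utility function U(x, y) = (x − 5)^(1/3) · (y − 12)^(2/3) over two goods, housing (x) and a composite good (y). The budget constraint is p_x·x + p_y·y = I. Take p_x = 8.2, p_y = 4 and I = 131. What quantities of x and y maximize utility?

x* = 6.7073, y* = 19

MRS = (1/2)·(y−12)/(x−5). Tangency with p_x/p_y gives y−12 = 2·(p_x/p_y)·(x−5).
After buying the subsistence bundle (5, 12), a share 1/3 of the remaining income goes to x: x* = 5 + 1/3·(I − 5p_x − 12p_y)/p_x.
Discretionary income = 131 − 5·8.2 − 12·4 = 42; x* = 5 + 1/3·42/8.2 = 6.7073; y* = 12 + 2/3·42/4 = 19.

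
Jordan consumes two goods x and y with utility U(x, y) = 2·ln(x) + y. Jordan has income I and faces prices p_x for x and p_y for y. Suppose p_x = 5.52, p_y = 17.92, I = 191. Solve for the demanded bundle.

x* = 6.4928, y* = 8.6585

Set MRS = p_x/p_y: (2/x)/1 = p_x/p_y.
So x*(p_x,p_y) = 2·p_y/p_x, independent of income; and y* = (I − 2·p_y)/p_y.
At the given prices: x* = 2·17.92/5.52 = 6.4928, and y* = 8.6585.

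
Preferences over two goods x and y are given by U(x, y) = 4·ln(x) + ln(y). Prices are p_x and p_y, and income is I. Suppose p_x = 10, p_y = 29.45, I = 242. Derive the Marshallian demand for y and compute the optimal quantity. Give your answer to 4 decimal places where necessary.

The MRS is 4·y/x. Set MRS = p_x/p_y.
Rearranging, p_y·y = (1/4)·p_x·x. Substituting into the budget gives p_x·x·(1 + (1/4)) = I.
Demand: x*(p_x,p_y,I) = 0.8·I/p_x and y* = 0.2·I/p_y.
At p_x=10, p_y=29.45, I=242: y* = 0.2·242/29.45 = 1.6435.

y* = 1.6435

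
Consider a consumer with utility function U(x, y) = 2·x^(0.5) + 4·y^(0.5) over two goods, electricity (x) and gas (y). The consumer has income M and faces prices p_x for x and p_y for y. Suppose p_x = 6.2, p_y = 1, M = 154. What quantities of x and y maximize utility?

MRS = MU_x/MU_y = (1/2)·(y/x)^(0.5). Set equal to p_x/p_y.
Solve for the ratio: y/x = [2·p_x/p_y]^(2).
With the ratio pinned down, the budget gives x* = M/(p_x + p_y·(y/x)) and y* = (y/x)·x*.
Numerically y/x = 153.76, so x* = 154/(6.2 + 1·153.76) = 0.9627 and y* = 153.76·0.9627 = 148.031.

x* = 0.9627, y* = 148.031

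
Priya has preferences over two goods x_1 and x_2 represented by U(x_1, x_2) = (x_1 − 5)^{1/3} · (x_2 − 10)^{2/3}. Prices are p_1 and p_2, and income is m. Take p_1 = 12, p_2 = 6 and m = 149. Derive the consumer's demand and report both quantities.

x_1* = 5.8056, x_2* = 13.2222

MRS = (1/2)·(x_2−10)/(x_1−5). Tangency with p_1/p_2 gives x_2−10 = 2·(p_1/p_2)·(x_1−5).
Substituting into the budget: x_1* = 5 + 1/3·(m − 5·p_1 − 10·p_2)/p_1, and x_2* = 10 + 2/3·(…)/p_2.
Discretionary income = 149 − 5·12 − 10·6 = 29; x_1* = 5 + 1/3·29/12 = 5.8056; x_2* = 10 + 2/3·29/6 = 13.2222.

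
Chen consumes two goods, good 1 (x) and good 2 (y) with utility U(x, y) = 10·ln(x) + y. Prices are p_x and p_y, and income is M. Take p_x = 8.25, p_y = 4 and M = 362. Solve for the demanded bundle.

x* = 4.8485, y* = 80.5

At the given prices: x* = 10·4/8.25 = 4.8485, and y* = 80.5.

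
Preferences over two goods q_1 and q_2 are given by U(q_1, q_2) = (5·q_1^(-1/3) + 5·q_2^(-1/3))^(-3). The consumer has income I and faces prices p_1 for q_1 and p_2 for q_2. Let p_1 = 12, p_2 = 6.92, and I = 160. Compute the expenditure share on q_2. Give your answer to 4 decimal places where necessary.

share on q_2 = 0.4656

From the CES first-order condition, (q_2/q_1)^(4/3) = p_1/p_2.
Hence q_2/q_1 = (p_1/p_2)^(1/(4/3)), i.e. raised to the 0.75 power.
Substitute q_2 = (q_2/q_1)·q_1 into the budget: q_1* = I/(p_1 + p_2·(q_2/q_1)).
Numerically q_2/q_1 = 1.511146, so q_1* = 160/(12 + 6.92·1.511146) = 7.1247 and q_2* = 1.511146·7.1247 = 10.7664.
Expenditure on q_2: 6.92·10.7664 = 74.5038; share = 0.4656.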